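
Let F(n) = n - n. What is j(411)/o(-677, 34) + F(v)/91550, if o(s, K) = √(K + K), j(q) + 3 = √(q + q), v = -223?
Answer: √17*(-3 + √822)/34 ≈ 3.1130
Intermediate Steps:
F(n) = 0
j(q) = -3 + √2*√q (j(q) = -3 + √(q + q) = -3 + √(2*q) = -3 + √2*√q)
o(s, K) = √2*√K (o(s, K) = √(2*K) = √2*√K)
j(411)/o(-677, 34) + F(v)/91550 = (-3 + √2*√411)/((√2*√34)) + 0/91550 = (-3 + √822)/((2*√17)) + 0*(1/91550) = (-3 + √822)*(√17/34) + 0 = √17*(-3 + √822)/34 + 0 = √17*(-3 + √822)/34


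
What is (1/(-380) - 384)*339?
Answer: -49467219/380 ≈ -1.3018e+5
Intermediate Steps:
(1/(-380) - 384)*339 = (-1/380 - 384)*339 = -145921/380*339 = -49467219/380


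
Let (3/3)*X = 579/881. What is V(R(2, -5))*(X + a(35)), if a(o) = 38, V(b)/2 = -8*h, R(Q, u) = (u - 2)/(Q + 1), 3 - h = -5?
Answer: -4359296/881 ≈ -4948.1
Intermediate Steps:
h = 8 (h = 3 - 1*(-5) = 3 + 5 = 8)
X = 579/881 ≈ 0.65721
R(Q, u) = (-2 + u)/(1 + Q)
V(b) = -128 (V(b) = 2*(-8*8) = 2*(-64) = -128)
V(R(2, -5))*(X + a(35)) = -128*(579/881 + 38) = -128*34057/881 = -4359296/881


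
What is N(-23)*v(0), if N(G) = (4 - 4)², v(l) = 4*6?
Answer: 0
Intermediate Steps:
v(l) = 24
N(G) = 0 (N(G) = 0² = 0)
N(-23)*v(0) = 0*24 = 0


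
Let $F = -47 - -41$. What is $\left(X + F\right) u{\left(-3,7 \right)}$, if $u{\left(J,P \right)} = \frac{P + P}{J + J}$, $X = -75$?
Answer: $189$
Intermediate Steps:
$F = -6$ ($F = -47 + 41 = -6$)
$u{\left(J,P \right)} = \frac{P}{J}$ ($u{\left(J,P \right)} = \frac{2 P}{2 J} = 2 P \frac{1}{2 J} = \frac{P}{J}$)
$\left(X + F\right) u{\left(-3,7 \right)} = \left(-75 - 6\right) \frac{7}{-3} = - 81 \cdot 7 \left(- \frac{1}{3}\right) = \left(-81\right) \left(- \frac{7}{3}\right) = 189$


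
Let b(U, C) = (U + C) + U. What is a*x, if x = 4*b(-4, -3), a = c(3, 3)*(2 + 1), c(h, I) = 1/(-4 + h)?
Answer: 132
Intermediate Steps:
b(U, C) = C + 2*U (b(U, C) = (C + U) + U = C + 2*U)
a = -3 (a = (2 + 1)/(-4 + 3) = 3/(-1) = -1*3 = -3)
x = -44 (x = 4*(-3 + 2*(-4)) = 4*(-3 - 8) = 4*(-11) = -44)
a*x = -3*(-44) = 132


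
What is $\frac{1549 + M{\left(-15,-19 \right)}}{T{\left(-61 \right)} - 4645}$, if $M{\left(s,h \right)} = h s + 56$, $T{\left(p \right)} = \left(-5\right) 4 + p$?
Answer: $- \frac{945}{2363} \approx -0.39992$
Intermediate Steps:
$T{\left(p \right)} = -20 + p$
$M{\left(s,h \right)} = 56 + h s$
$\frac{1549 + M{\left(-15,-19 \right)}}{T{\left(-61 \right)} - 4645} = \frac{1549 + \left(56 - -285\right)}{\left(-20 - 61\right) - 4645} = \frac{1549 + \left(56 + 285\right)}{-81 - 4645} = \frac{1549 + 341}{-4726} = 1890 \left(- \frac{1}{4726}\right) = - \frac{945}{2363}$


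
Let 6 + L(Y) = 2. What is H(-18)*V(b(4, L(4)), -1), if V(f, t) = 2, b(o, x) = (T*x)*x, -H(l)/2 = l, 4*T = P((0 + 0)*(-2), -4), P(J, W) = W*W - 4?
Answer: 72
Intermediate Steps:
P(J, W) = -4 + W**2 (P(J, W) = W**2 - 4 = -4 + W**2)
T = 3 (T = (-4 + (-4)**2)/4 = (-4 + 16)/4 = (1/4)*12 = 3)
L(Y) = -4 (L(Y) = -6 + 2 = -4)
H(l) = -2*l
b(o, x) = 3*x**2 (b(o, x) = (3*x)*x = 3*x**2)
H(-18)*V(b(4, L(4)), -1) = -2*(-18)*2 = 36*2 = 72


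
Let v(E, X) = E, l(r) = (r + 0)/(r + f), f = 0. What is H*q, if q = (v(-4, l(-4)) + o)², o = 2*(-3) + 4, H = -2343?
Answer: -84348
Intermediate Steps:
l(r) = 1 (l(r) = (r + 0)/(r + 0) = r/r = 1)
o = -2 (o = -6 + 4 = -2)
q = 36 (q = (-4 - 2)² = (-6)² = 36)
H*q = -2343*36 = -84348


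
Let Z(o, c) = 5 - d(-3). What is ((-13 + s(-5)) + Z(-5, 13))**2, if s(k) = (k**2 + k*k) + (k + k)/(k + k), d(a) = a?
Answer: 2116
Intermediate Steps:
s(k) = 1 + 2*k**2 (s(k) = (k**2 + k**2) + (2*k)/((2*k)) = 2*k**2 + (2*k)*(1/(2*k)) = 2*k**2 + 1 = 1 + 2*k**2)
Z(o, c) = 8 (Z(o, c) = 5 - 1*(-3) = 5 + 3 = 8)
((-13 + s(-5)) + Z(-5, 13))**2 = ((-13 + (1 + 2*(-5)**2)) + 8)**2 = ((-13 + (1 + 2*25)) + 8)**2 = ((-13 + (1 + 50)) + 8)**2 = ((-13 + 51) + 8)**2 = (38 + 8)**2 = 46**2 = 2116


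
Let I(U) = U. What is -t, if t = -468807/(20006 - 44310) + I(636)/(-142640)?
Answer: -4178448321/216670160 ≈ -19.285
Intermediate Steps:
t = 4178448321/216670160 (t = -468807/(20006 - 44310) + 636/(-142640) = -468807/(-24304) + 636*(-1/142640) = -468807*(-1/24304) - 159/35660 = 468807/24304 - 159/35660 = 4178448321/216670160 ≈ 19.285)
-t = -1*4178448321/216670160 = -4178448321/216670160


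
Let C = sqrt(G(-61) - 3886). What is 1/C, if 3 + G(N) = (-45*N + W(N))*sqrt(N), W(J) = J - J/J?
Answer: 1/sqrt(-3889 + 2683*I*sqrt(61)) ≈ 0.0043794 - 0.005267*I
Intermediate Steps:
W(J) = -1 + J (W(J) = J - 1*1 = J - 1 = -1 + J)
G(N) = -3 + sqrt(N)*(-1 - 44*N) (G(N) = -3 + (-45*N + (-1 + N))*sqrt(N) = -3 + (-1 - 44*N)*sqrt(N) = -3 + sqrt(N)*(-1 - 44*N))
C = sqrt(-3889 + 2683*I*sqrt(61)) (C = sqrt((-3 - sqrt(-61) - (-2684)*I*sqrt(61)) - 3886) = sqrt((-3 - I*sqrt(61) - (-2684)*I*sqrt(61)) - 3886) = sqrt((-3 - I*sqrt(61) + 2684*I*sqrt(61)) - 3886) = sqrt((-3 + 2683*I*sqrt(61)) - 3886) = sqrt(-3889 + 2683*I*sqrt(61)) ≈ 93.337 + 112.25*I)
1/C = 1/(sqrt(-3889 + 2683*I*sqrt(61))) = 1/sqrt(-3889 + 2683*I*sqrt(61))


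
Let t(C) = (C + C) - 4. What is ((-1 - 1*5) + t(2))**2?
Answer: 36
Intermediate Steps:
t(C) = -4 + 2*C (t(C) = 2*C - 4 = -4 + 2*C)
((-1 - 1*5) + t(2))**2 = ((-1 - 1*5) + (-4 + 2*2))**2 = ((-1 - 5) + (-4 + 4))**2 = (-6 + 0)**2 = (-6)**2 = 36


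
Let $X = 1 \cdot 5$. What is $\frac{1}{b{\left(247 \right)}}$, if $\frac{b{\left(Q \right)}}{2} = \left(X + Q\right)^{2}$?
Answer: $\frac{1}{127008} \approx 7.8735 \cdot 10^{-6}$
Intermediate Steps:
$X = 5$
$b{\left(Q \right)} = 2 \left(5 + Q\right)^{2}$
$\frac{1}{b{\left(247 \right)}} = \frac{1}{2 \left(5 + 247\right)^{2}} = \frac{1}{2 \cdot 252^{2}} = \frac{1}{2 \cdot 63504} = \frac{1}{127008}$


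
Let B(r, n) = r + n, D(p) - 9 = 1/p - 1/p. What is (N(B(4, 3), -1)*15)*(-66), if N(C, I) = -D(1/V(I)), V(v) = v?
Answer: 8910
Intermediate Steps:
D(p) = 9 (D(p) = 9 + (1/p - 1/p) = 9 + 0 = 9)
B(r, n) = n + r
N(C, I) = -9 (N(C, I) = -1*9 = -9)
(N(B(4, 3), -1)*15)*(-66) = -9*15*(-66) = -135*(-66) = 8910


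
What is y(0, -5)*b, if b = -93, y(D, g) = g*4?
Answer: 1860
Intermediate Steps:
y(D, g) = 4*g
y(0, -5)*b = (4*(-5))*(-93) = -20*(-93) = 1860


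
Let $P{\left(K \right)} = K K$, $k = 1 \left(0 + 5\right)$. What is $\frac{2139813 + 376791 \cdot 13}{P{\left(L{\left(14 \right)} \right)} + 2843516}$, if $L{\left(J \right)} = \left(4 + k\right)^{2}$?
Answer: $\frac{7038096}{2850077} \approx 2.4694$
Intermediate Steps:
$k = 5$ ($k = 1 \cdot 5 = 5$)
$L{\left(J \right)} = 81$ ($L{\left(J \right)} = \left(4 + 5\right)^{2} = 9^{2} = 81$)
$P{\left(K \right)} = K^{2}$
$\frac{2139813 + 376791 \cdot 13}{P{\left(L{\left(14 \right)} \right)} + 2843516} = \frac{2139813 + 376791 \cdot 13}{81^{2} + 2843516} = \frac{2139813 + 4898283}{6561 + 2843516} = \frac{7038096}{2850077}$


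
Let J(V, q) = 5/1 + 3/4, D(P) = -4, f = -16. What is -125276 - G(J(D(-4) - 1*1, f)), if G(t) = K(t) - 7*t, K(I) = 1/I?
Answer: -11521705/92 ≈ -1.2524e+5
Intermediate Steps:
K(I) = 1/I
J(V, q) = 23/4 (J(V, q) = 5*1 + 3*(¼) = 5 + ¾ = 23/4)
G(t) = 1/t - 7*t
-125276 - G(J(D(-4) - 1*1, f)) = -125276 - (1/(23/4) - 7*23/4) = -125276 - (4/23 - 161/4) = -125276 - 1*(-3687/92) = -125276 + 3687/92 = -11521705/92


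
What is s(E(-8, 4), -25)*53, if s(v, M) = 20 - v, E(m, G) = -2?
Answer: 1166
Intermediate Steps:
s(E(-8, 4), -25)*53 = (20 - 1*(-2))*53 = (20 + 2)*53 = 22*53 = 1166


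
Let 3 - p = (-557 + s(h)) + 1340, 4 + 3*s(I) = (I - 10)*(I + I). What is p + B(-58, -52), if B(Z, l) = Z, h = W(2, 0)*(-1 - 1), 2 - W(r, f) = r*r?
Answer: -2462/3 ≈ -820.67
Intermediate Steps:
W(r, f) = 2 - r² (W(r, f) = 2 - r*r = 2 - r²)
h = 4 (h = (2 - 1*2²)*(-1 - 1) = (2 - 1*4)*(-2) = (2 - 4)*(-2) = -2*(-2) = 4)
s(I) = -4/3 + 2*I*(-10 + I)/3 (s(I) = -4/3 + ((I - 10)*(I + I))/3 = -4/3 + ((-10 + I)*(2*I))/3 = -4/3 + (2*I*(-10 + I))/3 = -4/3 + 2*I*(-10 + I)/3)
p = -2288/3 (p = 3 - ((-557 + (-4/3 - 20/3*4 + (⅔)*4²)) + 1340) = 3 - ((-557 + (-4/3 - 80/3 + (⅔)*16)) + 1340) = 3 - ((-557 + (-4/3 - 80/3 + 32/3)) + 1340) = 3 - ((-557 - 52/3) + 1340) = 3 - (-1723/3 + 1340) = 3 - 1*2297/3 = 3 - 2297/3 = -2288/3 ≈ -762.67)
p + B(-58, -52) = -2288/3 - 58 = -2462/3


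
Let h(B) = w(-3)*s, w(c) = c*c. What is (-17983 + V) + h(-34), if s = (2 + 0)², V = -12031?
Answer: -29978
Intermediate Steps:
w(c) = c²
s = 4 (s = 2² = 4)
h(B) = 36 (h(B) = (-3)²*4 = 9*4 = 36)
(-17983 + V) + h(-34) = (-17983 - 12031) + 36 = -30014 + 36 = -29978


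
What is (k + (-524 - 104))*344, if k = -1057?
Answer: -579640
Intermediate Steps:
(k + (-524 - 104))*344 = (-1057 + (-524 - 104))*344 = (-1057 - 628)*344 = -1685*344 = -579640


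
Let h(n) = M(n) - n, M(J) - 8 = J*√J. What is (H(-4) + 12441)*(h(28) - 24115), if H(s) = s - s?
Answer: -300263535 + 696696*√7 ≈ -2.9842e+8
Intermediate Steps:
H(s) = 0
M(J) = 8 + J^(3/2) (M(J) = 8 + J*√J = 8 + J^(3/2))
h(n) = 8 + n^(3/2) - n (h(n) = (8 + n^(3/2)) - n = 8 + n^(3/2) - n)
(H(-4) + 12441)*(h(28) - 24115) = (0 + 12441)*((8 + 28^(3/2) - 1*28) - 24115) = 12441*((8 + 56*√7 - 28) - 24115) = 12441*((-20 + 56*√7) - 24115) = 12441*(-24135 + 56*√7) = -300263535 + 696696*√7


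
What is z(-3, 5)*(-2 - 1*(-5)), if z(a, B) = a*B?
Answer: -45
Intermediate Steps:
z(a, B) = B*a
z(-3, 5)*(-2 - 1*(-5)) = (5*(-3))*(-2 - 1*(-5)) = -15*(-2 + 5) = -15*3 = -45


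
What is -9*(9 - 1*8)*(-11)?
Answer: 99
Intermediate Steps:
-9*(9 - 1*8)*(-11) = -9*(9 - 8)*(-11) = -9*1*(-11) = -9*(-11) = 99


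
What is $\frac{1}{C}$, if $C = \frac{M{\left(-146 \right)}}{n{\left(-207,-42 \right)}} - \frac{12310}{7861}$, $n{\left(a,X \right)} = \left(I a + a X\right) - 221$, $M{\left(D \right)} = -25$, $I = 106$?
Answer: $- \frac{105879809}{165606865} \approx -0.63934$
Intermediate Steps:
$n{\left(a,X \right)} = -221 + 106 a + X a$ ($n{\left(a,X \right)} = \left(106 a + a X\right) - 221 = \left(106 a + X a\right) - 221 = -221 + 106 a + X a$)
$C = - \frac{165606865}{105879809}$ ($C = - \frac{25}{-221 + 106 \left(-207\right) - -8694} - \frac{12310}{7861} = - \frac{25}{-221 - 21942 + 8694} - \frac{12310}{7861} = - \frac{25}{-13469} - \frac{12310}{7861} = \left(-25\right) \left(- \frac{1}{13469}\right) - \frac{12310}{7861} = \frac{25}{13469} - \frac{12310}{7861} = - \frac{165606865}{105879809} \approx -1.5641$)
$\frac{1}{C} = \frac{1}{- \frac{165606865}{105879809}} = - \frac{105879809}{165606865}$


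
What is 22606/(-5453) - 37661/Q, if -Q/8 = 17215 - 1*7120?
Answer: -1620295127/440384280 ≈ -3.6793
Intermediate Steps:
Q = -80760 (Q = -8*(17215 - 1*7120) = -8*(17215 - 7120) = -8*10095 = -80760)
22606/(-5453) - 37661/Q = 22606/(-5453) - 37661/(-80760) = 22606*(-1/5453) - 37661*(-1/80760) = -22606/5453 + 37661/80760 = -1620295127/440384280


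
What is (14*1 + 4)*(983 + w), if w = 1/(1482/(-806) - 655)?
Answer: 180142335/10181 ≈ 17694.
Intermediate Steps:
w = -31/20362 (w = 1/(1482*(-1/806) - 655) = 1/(-57/31 - 655) = 1/(-20362/31) = -31/20362 ≈ -0.0015224)
(14*1 + 4)*(983 + w) = (14*1 + 4)*(983 - 31/20362) = (14 + 4)*(20015815/20362) = 18*(20015815/20362) = 180142335/10181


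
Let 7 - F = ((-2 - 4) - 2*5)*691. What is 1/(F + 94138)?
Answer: 1/105201 ≈ 9.5056e-6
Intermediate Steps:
F = 11063 (F = 7 - ((-2 - 4) - 2*5)*691 = 7 - (-6 - 10)*691 = 7 - (-16)*691 = 7 - 1*(-11056) = 7 + 11056 = 11063)
1/(F + 94138) = 1/(11063 + 94138) = 1/105201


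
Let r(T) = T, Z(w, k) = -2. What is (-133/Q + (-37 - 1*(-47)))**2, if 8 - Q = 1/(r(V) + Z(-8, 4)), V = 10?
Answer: 3844/81 ≈ 47.457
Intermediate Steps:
Q = 63/8 (Q = 8 - 1/(10 - 2) = 8 - 1/8 = 63/8 ≈ 7.8750)
(-133/Q + (-37 - 1*(-47)))**2 = (-133/63/8 + (-37 - 1*(-47)))**2 = (-133*8/63 + (-37 + 47))**2 = (-152/9 + 10)**2 = (-62/9)**2 = 3844/81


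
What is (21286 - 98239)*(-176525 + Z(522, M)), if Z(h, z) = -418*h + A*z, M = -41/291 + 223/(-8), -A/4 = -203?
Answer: 6232358957735/194 ≈ 3.2126e+10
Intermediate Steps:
A = 812 (A = -4*(-203) = 812)
M = -65221/2328 (M = -41*1/291 + 223*(-1/8) = -41/291 - 223/8 = -65221/2328 ≈ -28.016)
Z(h, z) = -418*h + 812*z
(21286 - 98239)*(-176525 + Z(522, M)) = (21286 - 98239)*(-176525 + (-418*522 + 812*(-65221/2328))) = -76953*(-176525 + (-218196 - 13239863/582)) = -76953*(-176525 - 140229935/582) = -76953*(-242967485/582) = 6232358957735/194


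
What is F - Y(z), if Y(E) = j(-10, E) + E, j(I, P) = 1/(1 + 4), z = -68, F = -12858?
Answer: -63951/5 ≈ -12790.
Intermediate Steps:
j(I, P) = 1/5
Y(E) = 1/5 + E
F - Y(z) = -12858 - (1/5 - 68) = -12858 - 1*(-339/5) = -12858 + 339/5 = -63951/5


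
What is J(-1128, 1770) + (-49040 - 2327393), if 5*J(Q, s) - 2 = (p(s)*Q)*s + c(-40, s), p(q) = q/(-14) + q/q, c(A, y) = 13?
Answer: 333960926/7 ≈ 4.7709e+7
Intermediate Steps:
p(q) = 1 - q/14 (p(q) = q*(-1/14) + 1 = -q/14 + 1 = 1 - q/14)
J(Q, s) = 3 + Q*s*(1 - s/14)/5 (J(Q, s) = ⅖ + (((1 - s/14)*Q)*s + 13)/5 = ⅖ + ((Q*(1 - s/14))*s + 13)/5 = ⅖ + (Q*s*(1 - s/14) + 13)/5 = ⅖ + (13 + Q*s*(1 - s/14))/5 = ⅖ + (13/5 + Q*s*(1 - s/14)/5) = 3 + Q*s*(1 - s/14)/5)
J(-1128, 1770) + (-49040 - 2327393) = (3 - 1/70*(-1128)*1770*(-14 + 1770)) + (-49040 - 2327393) = (3 - 1/70*(-1128)*1770*1756) - 2376433 = (3 + 350595936/7) - 2376433 = 350595957/7 - 2376433 = 333960926/7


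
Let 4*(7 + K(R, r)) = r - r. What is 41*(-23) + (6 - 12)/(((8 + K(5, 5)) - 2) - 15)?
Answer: -7541/8 ≈ -942.63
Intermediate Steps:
K(R, r) = -7 (K(R, r) = -7 + (r - r)/4 = -7 + (1/4)*0 = -7 + 0 = -7)
41*(-23) + (6 - 12)/(((8 + K(5, 5)) - 2) - 15) = 41*(-23) + (6 - 12)/(((8 - 7) - 2) - 15) = -943 - 6/((1 - 2) - 15) = -943 - 6/(-1 - 15) = -943 - 6/(-16) = -943 - 6*(-1/16) = -943 + 3/8 = -7541/8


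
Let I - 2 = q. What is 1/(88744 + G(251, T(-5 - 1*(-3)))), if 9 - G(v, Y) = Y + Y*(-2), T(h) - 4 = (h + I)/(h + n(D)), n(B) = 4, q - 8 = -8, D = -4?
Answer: 1/88757 ≈ 1.1267e-5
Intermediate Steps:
q = 0 (q = 8 - 8 = 0)
I = 2 (I = 2 + 0 = 2)
T(h) = 4 + (2 + h)/(4 + h) (T(h) = 4 + (h + 2)/(h + 4) = 4 + (2 + h)/(4 + h))
G(v, Y) = 9 + Y (G(v, Y) = 9 - (Y + Y*(-2)) = 9 - (Y - 2*Y) = 9 - (-1)*Y = 9 + Y)
1/(88744 + G(251, T(-5 - 1*(-3)))) = 1/(88744 + (9 + (18 + 5*(-5 - 1*(-3)))/(4 + (-5 - 1*(-3))))) = 1/(88744 + (9 + (18 + 5*(-5 + 3))/(4 + (-5 + 3)))) = 1/(88744 + (9 + (18 + 5*(-2))/(4 - 2))) = 1/(88744 + (9 + (18 - 10)/2)) = 1/(88744 + (9 + (1/2)*8)) = 1/(88744 + (9 + 4)) = 1/(88744 + 13) = 1/88757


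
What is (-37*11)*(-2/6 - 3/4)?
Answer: 5291/12 ≈ 440.92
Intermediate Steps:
(-37*11)*(-2/6 - 3/4) = -407*(-2*⅙ - 3*¼) = -407*(-⅓ - ¾) = -407*(-13/12) = 5291/12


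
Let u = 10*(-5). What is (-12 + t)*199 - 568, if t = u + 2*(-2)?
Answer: -13702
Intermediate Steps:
u = -50
t = -54 (t = -50 + 2*(-2) = -50 - 4 = -54)
(-12 + t)*199 - 568 = (-12 - 54)*199 - 568 = -66*199 - 568 = -13134 - 568 = -13702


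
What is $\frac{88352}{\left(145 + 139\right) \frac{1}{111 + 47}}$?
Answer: $\frac{3489904}{71} \approx 49154.0$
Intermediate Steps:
$\frac{88352}{\left(145 + 139\right) \frac{1}{111 + 47}} = \frac{88352}{284 \cdot \frac{1}{158}} = \frac{88352}{\frac{142}{79}} = 88352 \cdot \frac{79}{142} = \frac{3489904}{71}$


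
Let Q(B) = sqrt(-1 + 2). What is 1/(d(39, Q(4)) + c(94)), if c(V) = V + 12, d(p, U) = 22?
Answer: 1/128 ≈ 0.0078125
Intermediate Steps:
Q(B) = 1 (Q(B) = sqrt(1) = 1)
c(V) = 12 + V
1/(d(39, Q(4)) + c(94)) = 1/(22 + (12 + 94)) = 1/(22 + 106) = 1/128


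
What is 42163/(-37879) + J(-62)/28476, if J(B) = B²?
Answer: -263756678/269660601 ≈ -0.97811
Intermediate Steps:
42163/(-37879) + J(-62)/28476 = 42163/(-37879) + (-62)²/28476 = 42163*(-1/37879) + 3844*(1/28476) = -42163/37879 + 961/7119 = -263756678/269660601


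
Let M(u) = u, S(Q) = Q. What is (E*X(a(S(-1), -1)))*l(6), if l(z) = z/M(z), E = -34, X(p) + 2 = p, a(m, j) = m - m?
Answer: 68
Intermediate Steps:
a(m, j) = 0
X(p) = -2 + p
l(z) = 1 (l(z) = z/z = 1)
(E*X(a(S(-1), -1)))*l(6) = -34*(-2 + 0)*1 = -34*(-2)*1 = 68*1 = 68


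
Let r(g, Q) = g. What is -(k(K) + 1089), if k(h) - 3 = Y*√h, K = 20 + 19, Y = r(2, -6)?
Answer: -1092 - 2*√39 ≈ -1104.5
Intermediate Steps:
Y = 2
K = 39
k(h) = 3 + 2*√h
-(k(K) + 1089) = -((3 + 2*√39) + 1089) = -(1092 + 2*√39) = -1092 - 2*√39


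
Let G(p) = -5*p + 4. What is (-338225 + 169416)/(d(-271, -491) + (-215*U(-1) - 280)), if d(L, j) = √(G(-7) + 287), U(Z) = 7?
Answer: 301324065/3185899 + 168809*√326/3185899 ≈ 95.537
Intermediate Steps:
G(p) = 4 - 5*p
d(L, j) = √326 (d(L, j) = √((4 - 5*(-7)) + 287) = √((4 + 35) + 287) = √(39 + 287) = √326)
(-338225 + 169416)/(d(-271, -491) + (-215*U(-1) - 280)) = (-338225 + 169416)/(√326 + (-215*7 - 280)) = -168809/(√326 + (-1505 - 280)) = -168809/(√326 - 1785) = -168809/(-1785 + √326)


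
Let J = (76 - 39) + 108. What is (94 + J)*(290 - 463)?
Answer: -41347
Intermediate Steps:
J = 145 (J = 37 + 108 = 145)
(94 + J)*(290 - 463) = (94 + 145)*(290 - 463) = 239*(-173) = -41347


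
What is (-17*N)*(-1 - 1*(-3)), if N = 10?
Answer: -340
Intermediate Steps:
(-17*N)*(-1 - 1*(-3)) = (-17*10)*(-1 - 1*(-3)) = -170*(-1 + 3) = -170*2 = -340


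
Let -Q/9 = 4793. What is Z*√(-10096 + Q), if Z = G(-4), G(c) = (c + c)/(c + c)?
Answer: I*√53233 ≈ 230.72*I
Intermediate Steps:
Q = -43137 (Q = -9*4793 = -43137)
G(c) = 1 (G(c) = (2*c)/((2*c)) = (2*c)*(1/(2*c)) = 1)
Z = 1
Z*√(-10096 + Q) = 1*√(-10096 - 43137) = 1*√(-53233) = 1*(I*√53233) = I*√53233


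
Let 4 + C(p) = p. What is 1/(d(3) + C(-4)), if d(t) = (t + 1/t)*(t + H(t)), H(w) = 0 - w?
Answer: -⅛ ≈ -0.12500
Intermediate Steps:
C(p) = -4 + p
H(w) = -w
d(t) = 0 (d(t) = (t + 1/t)*(t - t) = (t + 1/t)*0 = 0)
1/(d(3) + C(-4)) = 1/(0 + (-4 - 4)) = 1/(0 - 8) = 1/(-8) = -⅛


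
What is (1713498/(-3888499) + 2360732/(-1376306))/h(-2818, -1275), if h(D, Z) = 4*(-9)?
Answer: 1442250199957/24082940271123 ≈ 0.059887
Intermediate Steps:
h(D, Z) = -36
(1713498/(-3888499) + 2360732/(-1376306))/h(-2818, -1275) = (1713498/(-3888499) + 2360732/(-1376306))/(-36) = (1713498*(-1/3888499) + 2360732*(-1/1376306))*(-1/36) = (-1713498/3888499 - 1180366/688153)*(-1/36) = -5769000799828/2675882252347*(-1/36) = 1442250199957/24082940271123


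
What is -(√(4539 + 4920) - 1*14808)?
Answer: 14808 - 3*√1051 ≈ 14711.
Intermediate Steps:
-(√(4539 + 4920) - 1*14808) = -(√9459 - 14808) = -(3*√1051 - 14808) = -(-14808 + 3*√1051) = 14808 - 3*√1051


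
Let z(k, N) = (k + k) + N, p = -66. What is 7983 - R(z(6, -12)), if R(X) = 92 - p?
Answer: 7825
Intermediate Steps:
z(k, N) = N + 2*k (z(k, N) = 2*k + N = N + 2*k)
R(X) = 158 (R(X) = 92 - 1*(-66) = 92 + 66 = 158)
7983 - R(z(6, -12)) = 7983 - 1*158 = 7983 - 158 = 7825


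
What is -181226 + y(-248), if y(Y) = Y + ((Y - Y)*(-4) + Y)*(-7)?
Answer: -179738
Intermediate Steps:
y(Y) = -6*Y (y(Y) = Y + (0*(-4) + Y)*(-7) = Y + (0 + Y)*(-7) = Y + Y*(-7) = Y - 7*Y = -6*Y)
-181226 + y(-248) = -181226 - 6*(-248) = -181226 + 1488 = -179738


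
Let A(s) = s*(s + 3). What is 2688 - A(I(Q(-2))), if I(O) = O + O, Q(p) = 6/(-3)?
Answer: 2684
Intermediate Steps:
Q(p) = -2 (Q(p) = 6*(-⅓) = -2)
I(O) = 2*O
A(s) = s*(3 + s)
2688 - A(I(Q(-2))) = 2688 - 2*(-2)*(3 + 2*(-2)) = 2688 - (-4)*(3 - 4) = 2688 - (-4)*(-1) = 2688 - 1*4 = 2688 - 4 = 2684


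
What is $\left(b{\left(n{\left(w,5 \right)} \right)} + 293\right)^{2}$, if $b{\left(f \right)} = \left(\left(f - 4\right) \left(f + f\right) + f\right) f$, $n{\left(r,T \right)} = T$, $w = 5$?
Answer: $135424$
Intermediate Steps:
$b{\left(f \right)} = f \left(f + 2 f \left(-4 + f\right)\right)$ ($b{\left(f \right)} = \left(\left(-4 + f\right) 2 f + f\right) f = \left(2 f \left(-4 + f\right) + f\right) f = \left(f + 2 f \left(-4 + f\right)\right) f = f \left(f + 2 f \left(-4 + f\right)\right)$)
$\left(b{\left(n{\left(w,5 \right)} \right)} + 293\right)^{2} = \left(5^{2} \left(-7 + 2 \cdot 5\right) + 293\right)^{2} = \left(25 \left(-7 + 10\right) + 293\right)^{2} = \left(25 \cdot 3 + 293\right)^{2} = \left(75 + 293\right)^{2} = 368^{2} = 135424$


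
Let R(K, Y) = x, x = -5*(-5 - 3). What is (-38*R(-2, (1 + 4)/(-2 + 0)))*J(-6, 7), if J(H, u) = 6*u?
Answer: -63840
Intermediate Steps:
x = 40 (x = -5*(-8) = 40)
R(K, Y) = 40
(-38*R(-2, (1 + 4)/(-2 + 0)))*J(-6, 7) = (-38*40)*(6*7) = -1520*42 = -63840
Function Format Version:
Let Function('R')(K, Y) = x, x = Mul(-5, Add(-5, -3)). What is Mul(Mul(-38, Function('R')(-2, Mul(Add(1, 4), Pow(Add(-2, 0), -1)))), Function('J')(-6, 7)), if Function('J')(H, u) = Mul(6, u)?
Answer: -63840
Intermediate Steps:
x = 40 (x = Mul(-5, -8) = 40)
Function('R')(K, Y) = 40
Mul(Mul(-38, Function('R')(-2, Mul(Add(1, 4), Pow(Add(-2, 0), -1)))), Function('J')(-6, 7)) = Mul(Mul(-38, 40), Mul(6, 7)) = Mul(-1520, 42) = -63840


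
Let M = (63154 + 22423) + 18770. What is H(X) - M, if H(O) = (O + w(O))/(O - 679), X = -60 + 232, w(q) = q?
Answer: -52904273/507 ≈ -1.0435e+5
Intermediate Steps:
M = 104347 (M = 85577 + 18770 = 104347)
X = 172
H(O) = 2*O/(-679 + O) (H(O) = (O + O)/(O - 679) = (2*O)/(-679 + O) = 2*O/(-679 + O))
H(X) - M = 2*172/(-679 + 172) - 1*104347 = 2*172/(-507) - 104347 = 2*172*(-1/507) - 104347 = -344/507 - 104347 = -52904273/507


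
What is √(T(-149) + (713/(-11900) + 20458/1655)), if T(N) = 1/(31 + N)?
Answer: √6639106751374083/23239510 ≈ 3.5061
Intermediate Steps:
√(T(-149) + (713/(-11900) + 20458/1655)) = √(1/(31 - 149) + (713/(-11900) + 20458/1655)) = √(1/(-118) + (713*(-1/11900) + 20458*(1/1655))) = √(-1/118 + (-713/11900 + 20458/1655)) = √(-1/118 + 48454037/3938900) = √(2856818733/232395100) = √6639106751374083/23239510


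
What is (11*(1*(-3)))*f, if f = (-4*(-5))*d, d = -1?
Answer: 660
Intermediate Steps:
f = -20 (f = -4*(-5)*(-1) = 20*(-1) = -20)
(11*(1*(-3)))*f = (11*(1*(-3)))*(-20) = (11*(-3))*(-20) = -33*(-20) = 660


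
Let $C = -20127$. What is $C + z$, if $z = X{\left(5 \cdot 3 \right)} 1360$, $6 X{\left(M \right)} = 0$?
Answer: $-20127$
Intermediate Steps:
$X{\left(M \right)} = 0$ ($X{\left(M \right)} = \frac{1}{6} \cdot 0 = 0$)
$z = 0$ ($z = 0 \cdot 1360 = 0$)
$C + z = -20127 + 0 = -20127$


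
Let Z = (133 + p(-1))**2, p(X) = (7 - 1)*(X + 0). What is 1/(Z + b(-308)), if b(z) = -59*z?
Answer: 1/34301 ≈ 2.9154e-5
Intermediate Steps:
p(X) = 6*X
Z = 16129 (Z = (133 + 6*(-1))**2 = (133 - 6)**2 = 127**2 = 16129)
1/(Z + b(-308)) = 1/(16129 - 59*(-308)) = 1/(16129 + 18172) = 1/34301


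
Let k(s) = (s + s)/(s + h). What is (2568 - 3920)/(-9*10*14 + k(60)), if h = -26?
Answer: 2873/2670 ≈ 1.0760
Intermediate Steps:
k(s) = 2*s/(-26 + s) (k(s) = (s + s)/(s - 26) = (2*s)/(-26 + s) = 2*s/(-26 + s))
(2568 - 3920)/(-9*10*14 + k(60)) = (2568 - 3920)/(-9*10*14 + 2*60/(-26 + 60)) = -1352/(-90*14 + 2*60/34) = -1352/(-1260 + 2*60*(1/34)) = -1352/(-1260 + 60/17) = -1352/(-21360/17) = -1352*(-17/21360) = 2873/2670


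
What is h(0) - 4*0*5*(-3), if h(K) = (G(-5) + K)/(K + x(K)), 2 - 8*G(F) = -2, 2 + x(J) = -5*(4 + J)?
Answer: -1/44 ≈ -0.022727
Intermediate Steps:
x(J) = -22 - 5*J (x(J) = -2 - 5*(4 + J) = -2 + (-20 - 5*J) = -22 - 5*J)
G(F) = 1/2 (G(F) = 1/4 - 1/8*(-2) = 1/4 + 1/4 = 1/2)
h(K) = (1/2 + K)/(-22 - 4*K) (h(K) = (1/2 + K)/(K + (-22 - 5*K)) = (1/2 + K)/(-22 - 4*K))
h(0) - 4*0*5*(-3) = (-1 - 2*0)/(4*(11 + 2*0)) - 4*0*5*(-3) = (-1 + 0)/(4*(11 + 0)) - 0*(-3) = (1/4)*(-1)/11 - 4*0 = (1/4)*(1/11)*(-1) + 0 = -1/44 + 0 = -1/44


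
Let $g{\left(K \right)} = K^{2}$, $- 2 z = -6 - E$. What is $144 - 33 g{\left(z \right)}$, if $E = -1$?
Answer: $- \frac{249}{4} \approx -62.25$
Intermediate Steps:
$z = \frac{5}{2}$ ($z = - \frac{-6 - -1}{2} = - \frac{-6 + 1}{2} = \left(- \frac{1}{2}\right) \left(-5\right) = \frac{5}{2} \approx 2.5$)
$144 - 33 g{\left(z \right)} = 144 - 33 \left(\frac{5}{2}\right)^{2} = 144 - \frac{825}{4} = - \frac{249}{4}$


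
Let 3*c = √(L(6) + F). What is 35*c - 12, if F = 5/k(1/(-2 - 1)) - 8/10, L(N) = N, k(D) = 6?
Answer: -12 + 7*√5430/18 ≈ 16.657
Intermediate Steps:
F = 1/30 (F = 5/6 - 8/10 = 5*(⅙) - 8*⅒ = ⅚ - ⅘ = 1/30 ≈ 0.033333)
c = √5430/90 (c = √(6 + 1/30)/3 = √(181/30)/3 = (√5430/30)/3 = √5430/90 ≈ 0.81876)
35*c - 12 = 35*(√5430/90) - 12 = 7*√5430/18 - 12 = -12 + 7*√5430/18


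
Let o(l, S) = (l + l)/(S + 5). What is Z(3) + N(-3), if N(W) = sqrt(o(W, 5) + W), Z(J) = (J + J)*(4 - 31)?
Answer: -162 + 3*I*sqrt(10)/5 ≈ -162.0 + 1.8974*I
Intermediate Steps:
Z(J) = -54*J (Z(J) = (2*J)*(-27) = -54*J)
o(l, S) = 2*l/(5 + S) (o(l, S) = (2*l)/(5 + S) = 2*l/(5 + S))
N(W) = sqrt(30)*sqrt(W)/5 (N(W) = sqrt(2*W/(5 + 5) + W) = sqrt(2*W/10 + W) = sqrt(2*W*(1/10) + W) = sqrt(W/5 + W) = sqrt(6*W/5) = sqrt(30)*sqrt(W)/5)
Z(3) + N(-3) = -54*3 + sqrt(30)*sqrt(-3)/5 = -162 + sqrt(30)*(I*sqrt(3))/5 = -162 + 3*I*sqrt(10)/5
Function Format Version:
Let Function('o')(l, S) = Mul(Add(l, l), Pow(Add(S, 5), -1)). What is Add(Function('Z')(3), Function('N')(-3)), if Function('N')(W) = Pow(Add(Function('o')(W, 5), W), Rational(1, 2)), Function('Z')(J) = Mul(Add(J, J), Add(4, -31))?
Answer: Add(-162, Mul(Rational(3, 5), I, Pow(10, Rational(1, 2)))) ≈ Add(-162.00, Mul(1.8974, I))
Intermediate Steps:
Function('Z')(J) = Mul(-54, J) (Function('Z')(J) = Mul(Mul(2, J), -27) = Mul(-54, J))
Function('o')(l, S) = Mul(2, l, Pow(Add(5, S), -1)) (Function('o')(l, S) = Mul(Mul(2, l), Pow(Add(5, S), -1)) = Mul(2, l, Pow(Add(5, S), -1)))
Function('N')(W) = Mul(Rational(1, 5), Pow(30, Rational(1, 2)), Pow(W, Rational(1, 2))) (Function('N')(W) = Pow(Add(Mul(2, W, Pow(Add(5, 5), -1)), W), Rational(1, 2)) = Pow(Add(Mul(2, W, Pow(10, -1)), W), Rational(1, 2)) = Pow(Add(Mul(2, W, Rational(1, 10)), W), Rational(1, 2)) = Pow(Add(Mul(Rational(1, 5), W), W), Rational(1, 2)) = Pow(Mul(Rational(6, 5), W), Rational(1, 2)) = Mul(Rational(1, 5), Pow(30, Rational(1, 2)), Pow(W, Rational(1, 2))))
Add(Function('Z')(3), Function('N')(-3)) = Add(Mul(-54, 3), Mul(Rational(1, 5), Pow(30, Rational(1, 2)), Pow(-3, Rational(1, 2)))) = Add(-162, Mul(Rational(1, 5), Pow(30, Rational(1, 2)), Mul(I, Pow(3, Rational(1, 2))))) = Add(-162, Mul(Rational(3, 5), I, Pow(10, Rational(1, 2))))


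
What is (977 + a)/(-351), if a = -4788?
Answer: 3811/351 ≈ 10.858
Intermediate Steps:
(977 + a)/(-351) = (977 - 4788)/(-351) = -3811*(-1/351) = 3811/351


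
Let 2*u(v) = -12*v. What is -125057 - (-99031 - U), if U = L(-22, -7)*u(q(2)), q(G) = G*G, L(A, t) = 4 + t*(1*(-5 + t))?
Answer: -28138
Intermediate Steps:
L(A, t) = 4 + t*(-5 + t)
q(G) = G**2
u(v) = -6*v (u(v) = (-12*v)/2 = -6*v)
U = -2112 (U = (4 + (-7)**2 - 5*(-7))*(-6*2**2) = (4 + 49 + 35)*(-6*4) = 88*(-24) = -2112)
-125057 - (-99031 - U) = -125057 - (-99031 - 1*(-2112)) = -125057 - (-99031 + 2112) = -125057 - 1*(-96919) = -125057 + 96919 = -28138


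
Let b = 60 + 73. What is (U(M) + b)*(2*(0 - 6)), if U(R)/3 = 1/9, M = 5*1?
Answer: -1600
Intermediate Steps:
M = 5
U(R) = ⅓ (U(R) = 3/9 = 3*(⅑) = ⅓)
b = 133
(U(M) + b)*(2*(0 - 6)) = (⅓ + 133)*(2*(0 - 6)) = 400*(2*(-6))/3 = (400/3)*(-12) = -1600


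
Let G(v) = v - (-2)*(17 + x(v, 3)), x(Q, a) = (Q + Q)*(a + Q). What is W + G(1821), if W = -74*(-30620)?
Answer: 15553751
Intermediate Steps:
x(Q, a) = 2*Q*(Q + a) (x(Q, a) = (2*Q)*(Q + a) = 2*Q*(Q + a))
G(v) = 34 + v + 4*v*(3 + v) (G(v) = v - (-2)*(17 + 2*v*(v + 3)) = v - (-2)*(17 + 2*v*(3 + v)) = v - (-34 - 4*v*(3 + v)) = v + (34 + 4*v*(3 + v)) = 34 + v + 4*v*(3 + v))
W = 2265880
W + G(1821) = 2265880 + (34 + 1821 + 4*1821*(3 + 1821)) = 2265880 + (34 + 1821 + 4*1821*1824) = 2265880 + (34 + 1821 + 13286016) = 2265880 + 13287871 = 15553751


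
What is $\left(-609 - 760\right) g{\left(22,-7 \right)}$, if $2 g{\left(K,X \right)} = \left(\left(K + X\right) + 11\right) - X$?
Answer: $- \frac{45177}{2} \approx -22589.0$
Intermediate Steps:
$g{\left(K,X \right)} = \frac{11}{2} + \frac{K}{2}$ ($g{\left(K,X \right)} = \frac{\left(\left(K + X\right) + 11\right) - X}{2} = \frac{\left(11 + K + X\right) - X}{2} = \frac{11 + K}{2} = \frac{11}{2} + \frac{K}{2}$)
$\left(-609 - 760\right) g{\left(22,-7 \right)} = \left(-609 - 760\right) \left(\frac{11}{2} + \frac{1}{2} \cdot 22\right) = - 1369 \left(\frac{11}{2} + 11\right) = \left(-1369\right) \frac{33}{2} = - \frac{45177}{2}$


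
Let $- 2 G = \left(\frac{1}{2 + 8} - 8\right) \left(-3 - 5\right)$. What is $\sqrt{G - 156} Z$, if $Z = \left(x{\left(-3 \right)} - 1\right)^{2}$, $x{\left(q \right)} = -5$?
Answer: $\frac{36 i \sqrt{4690}}{5} \approx 493.08 i$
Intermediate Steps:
$G = - \frac{158}{5}$ ($G = - \frac{\left(\frac{1}{2 + 8} - 8\right) \left(-3 - 5\right)}{2} = - \frac{\left(\frac{1}{10} - 8\right) \left(-8\right)}{2} = - \frac{\left(- \frac{79}{10}\right) \left(-8\right)}{2} = \left(- \frac{1}{2}\right) \frac{316}{5} = - \frac{158}{5} \approx -31.6$)
$Z = 36$ ($Z = \left(-5 - 1\right)^{2} = \left(-6\right)^{2} = 36$)
$\sqrt{G - 156} Z = \sqrt{- \frac{158}{5} - 156} \cdot 36 = \sqrt{- \frac{938}{5}} \cdot 36 = \frac{i \sqrt{4690}}{5} \cdot 36 = \frac{36 i \sqrt{4690}}{5}$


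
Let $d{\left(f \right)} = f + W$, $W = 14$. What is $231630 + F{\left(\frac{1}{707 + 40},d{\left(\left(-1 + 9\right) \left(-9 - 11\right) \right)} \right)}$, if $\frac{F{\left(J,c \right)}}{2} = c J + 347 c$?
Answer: $\frac{97338290}{747} \approx 1.3031 \cdot 10^{5}$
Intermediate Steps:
$d{\left(f \right)} = 14 + f$ ($d{\left(f \right)} = f + 14 = 14 + f$)
$F{\left(J,c \right)} = 694 c + 2 J c$ ($F{\left(J,c \right)} = 2 \left(c J + 347 c\right) = 2 \left(J c + 347 c\right) = 2 \left(347 c + J c\right) = 694 c + 2 J c$)
$231630 + F{\left(\frac{1}{707 + 40},d{\left(\left(-1 + 9\right) \left(-9 - 11\right) \right)} \right)} = 231630 + 2 \left(14 + \left(-1 + 9\right) \left(-9 - 11\right)\right) \left(347 + \frac{1}{707 + 40}\right) = 231630 + 2 \left(14 + 8 \left(-20\right)\right) \left(347 + \frac{1}{747}\right) = 231630 + 2 \left(14 - 160\right) \left(347 + \frac{1}{747}\right) = 231630 + 2 \left(-146\right) \frac{259210}{747} = 231630 - \frac{75689320}{747} = \frac{97338290}{747}$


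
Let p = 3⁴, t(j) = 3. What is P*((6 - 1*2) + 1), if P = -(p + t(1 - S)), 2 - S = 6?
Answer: -420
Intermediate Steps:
S = -4 (S = 2 - 1*6 = 2 - 6 = -4)
p = 81
P = -84 (P = -(81 + 3) = -1*84 = -84)
P*((6 - 1*2) + 1) = -84*((6 - 1*2) + 1) = -84*((6 - 2) + 1) = -84*(4 + 1) = -84*5 = -420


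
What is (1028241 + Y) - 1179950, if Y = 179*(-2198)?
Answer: -545151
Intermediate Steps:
Y = -393442
(1028241 + Y) - 1179950 = (1028241 - 393442) - 1179950 = 634799 - 1179950 = -545151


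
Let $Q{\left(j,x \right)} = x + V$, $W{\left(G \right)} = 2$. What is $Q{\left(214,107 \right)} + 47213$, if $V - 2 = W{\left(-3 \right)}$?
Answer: $47324$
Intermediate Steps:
$V = 4$ ($V = 2 + 2 = 4$)
$Q{\left(j,x \right)} = 4 + x$ ($Q{\left(j,x \right)} = x + 4 = 4 + x$)
$Q{\left(214,107 \right)} + 47213 = \left(4 + 107\right) + 47213 = 111 + 47213 = 47324$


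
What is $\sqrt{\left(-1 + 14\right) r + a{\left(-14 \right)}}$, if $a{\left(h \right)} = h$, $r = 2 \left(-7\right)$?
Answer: $14 i \approx 14.0 i$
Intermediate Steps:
$r = -14$
$\sqrt{\left(-1 + 14\right) r + a{\left(-14 \right)}} = \sqrt{\left(-1 + 14\right) \left(-14\right) - 14} = \sqrt{13 \left(-14\right) - 14} = \sqrt{-182 - 14} = \sqrt{-196} = 14 i$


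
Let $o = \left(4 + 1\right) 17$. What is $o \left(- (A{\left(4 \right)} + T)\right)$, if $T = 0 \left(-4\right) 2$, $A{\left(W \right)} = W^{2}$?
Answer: $-1360$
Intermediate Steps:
$T = 0$ ($T = 0 \cdot 2 = 0$)
$o = 85$ ($o = 5 \cdot 17 = 85$)
$o \left(- (A{\left(4 \right)} + T)\right) = 85 \left(- (4^{2} + 0)\right) = 85 \left(- (16 + 0)\right) = 85 \left(\left(-1\right) 16\right) = 85 \left(-16\right) = -1360$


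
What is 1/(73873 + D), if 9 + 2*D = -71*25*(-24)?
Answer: 2/190337 ≈ 1.0508e-5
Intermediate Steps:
D = 42591/2 (D = -9/2 + (-71*25*(-24))/2 = -9/2 + (-1775*(-24))/2 = -9/2 + (½)*42600 = -9/2 + 21300 = 42591/2 ≈ 21296.)
1/(73873 + D) = 1/(73873 + 42591/2) = 1/(190337/2) = 2/190337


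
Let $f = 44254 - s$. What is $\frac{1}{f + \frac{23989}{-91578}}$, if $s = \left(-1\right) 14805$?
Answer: $\frac{91578}{5408481113} \approx 1.6932 \cdot 10^{-5}$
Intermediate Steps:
$s = -14805$
$f = 59059$ ($f = 44254 - -14805 = 44254 + 14805 = 59059$)
$\frac{1}{f + \frac{23989}{-91578}} = \frac{1}{59059 + \frac{23989}{-91578}} = \frac{1}{59059 + 23989 \left(- \frac{1}{91578}\right)} = \frac{1}{59059 - \frac{23989}{91578}} = \frac{1}{\frac{5408481113}{91578}} = \frac{91578}{5408481113}$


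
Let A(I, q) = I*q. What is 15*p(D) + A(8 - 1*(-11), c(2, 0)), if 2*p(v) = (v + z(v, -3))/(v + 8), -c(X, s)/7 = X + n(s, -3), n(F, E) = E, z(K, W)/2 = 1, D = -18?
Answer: 145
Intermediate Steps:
z(K, W) = 2 (z(K, W) = 2*1 = 2)
c(X, s) = 21 - 7*X (c(X, s) = -7*(X - 3) = -7*(-3 + X) = 21 - 7*X)
p(v) = (2 + v)/(2*(8 + v)) (p(v) = ((v + 2)/(v + 8))/2 = ((2 + v)/(8 + v))/2 = (2 + v)/(2*(8 + v)))
15*p(D) + A(8 - 1*(-11), c(2, 0)) = 15*((2 - 18)/(2*(8 - 18))) + (8 - 1*(-11))*(21 - 7*2) = 15*((½)*(-16)/(-10)) + (8 + 11)*(21 - 14) = 15*((½)*(-⅒)*(-16)) + 19*7 = 15*(⅘) + 133 = 12 + 133 = 145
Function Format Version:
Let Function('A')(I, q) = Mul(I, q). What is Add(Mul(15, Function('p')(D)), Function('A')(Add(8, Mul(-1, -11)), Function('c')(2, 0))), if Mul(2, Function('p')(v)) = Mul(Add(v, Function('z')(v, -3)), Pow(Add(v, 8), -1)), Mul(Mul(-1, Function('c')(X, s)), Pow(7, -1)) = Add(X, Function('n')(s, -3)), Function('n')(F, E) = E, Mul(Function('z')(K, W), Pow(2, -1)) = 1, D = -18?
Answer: 145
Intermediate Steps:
Function('z')(K, W) = 2 (Function('z')(K, W) = Mul(2, 1) = 2)
Function('c')(X, s) = Add(21, Mul(-7, X)) (Function('c')(X, s) = Mul(-7, Add(X, -3)) = Mul(-7, Add(-3, X)) = Add(21, Mul(-7, X)))
Function('p')(v) = Mul(Rational(1, 2), Pow(Add(8, v), -1), Add(2, v)) (Function('p')(v) = Mul(Rational(1, 2), Mul(Add(v, 2), Pow(Add(v, 8), -1))) = Mul(Rational(1, 2), Mul(Add(2, v), Pow(Add(8, v), -1))) = Mul(Rational(1, 2), Mul(Pow(Add(8, v), -1), Add(2, v))) = Mul(Rational(1, 2), Pow(Add(8, v), -1), Add(2, v)))
Add(Mul(15, Function('p')(D)), Function('A')(Add(8, Mul(-1, -11)), Function('c')(2, 0))) = Add(Mul(15, Mul(Rational(1, 2), Pow(Add(8, -18), -1), Add(2, -18))), Mul(Add(8, Mul(-1, -11)), Add(21, Mul(-7, 2)))) = Add(Mul(15, Mul(Rational(1, 2), Pow(-10, -1), -16)), Mul(Add(8, 11), Add(21, -14))) = Add(Mul(15, Mul(Rational(1, 2), Rational(-1, 10), -16)), Mul(19, 7)) = Add(Mul(15, Rational(4, 5)), 133) = Add(12, 133) = 145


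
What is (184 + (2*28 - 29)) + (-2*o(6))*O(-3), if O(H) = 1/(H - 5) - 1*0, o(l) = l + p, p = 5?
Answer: 855/4 ≈ 213.75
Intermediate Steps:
o(l) = 5 + l (o(l) = l + 5 = 5 + l)
O(H) = 1/(-5 + H) (O(H) = 1/(-5 + H) + 0 = 1/(-5 + H))
(184 + (2*28 - 29)) + (-2*o(6))*O(-3) = (184 + (2*28 - 29)) + (-2*(5 + 6))/(-5 - 3) = (184 + (56 - 29)) - 2*11/(-8) = (184 + 27) - 22*(-⅛) = 211 + 11/4 = 855/4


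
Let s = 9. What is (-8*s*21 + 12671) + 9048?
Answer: 20207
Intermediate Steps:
(-8*s*21 + 12671) + 9048 = (-8*9*21 + 12671) + 9048 = (-72*21 + 12671) + 9048 = (-1512 + 12671) + 9048 = 11159 + 9048 = 20207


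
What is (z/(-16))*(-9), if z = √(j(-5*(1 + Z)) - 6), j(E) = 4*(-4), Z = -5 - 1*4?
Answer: 9*I*√22/16 ≈ 2.6384*I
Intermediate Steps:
Z = -9 (Z = -5 - 4 = -9)
j(E) = -16
z = I*√22 (z = √(-16 - 6) = √(-22) = I*√22 ≈ 4.6904*I)
(z/(-16))*(-9) = ((I*√22)/(-16))*(-9) = -I*√22/16*(-9) = 9*I*√22/16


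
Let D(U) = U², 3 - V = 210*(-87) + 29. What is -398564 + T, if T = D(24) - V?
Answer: -416232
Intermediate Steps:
V = 18244 (V = 3 - (210*(-87) + 29) = 3 - (-18270 + 29) = 3 - 1*(-18241) = 3 + 18241 = 18244)
T = -17668 (T = 24² - 1*18244 = 576 - 18244 = -17668)
-398564 + T = -398564 - 17668 = -416232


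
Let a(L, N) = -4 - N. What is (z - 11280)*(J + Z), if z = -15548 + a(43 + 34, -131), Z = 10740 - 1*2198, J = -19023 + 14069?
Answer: -95803188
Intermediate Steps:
J = -4954
Z = 8542 (Z = 10740 - 2198 = 8542)
z = -15421 (z = -15548 + (-4 - 1*(-131)) = -15548 + (-4 + 131) = -15548 + 127 = -15421)
(z - 11280)*(J + Z) = (-15421 - 11280)*(-4954 + 8542) = -26701*3588 = -95803188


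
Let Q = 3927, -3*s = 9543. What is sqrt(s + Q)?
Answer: sqrt(746) ≈ 27.313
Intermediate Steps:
s = -3181 (s = -1/3*9543 = -3181)
sqrt(s + Q) = sqrt(-3181 + 3927) = sqrt(746)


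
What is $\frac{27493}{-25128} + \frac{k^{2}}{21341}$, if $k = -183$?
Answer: $\frac{254783479}{536256648} \approx 0.47511$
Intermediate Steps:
$\frac{27493}{-25128} + \frac{k^{2}}{21341} = \frac{27493}{-25128} + \frac{\left(-183\right)^{2}}{21341} = 27493 \left(- \frac{1}{25128}\right) + 33489 \cdot \frac{1}{21341} = - \frac{27493}{25128} + \frac{33489}{21341} = \frac{254783479}{536256648}$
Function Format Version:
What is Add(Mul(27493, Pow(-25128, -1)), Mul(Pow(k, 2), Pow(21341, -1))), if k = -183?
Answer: Rational(254783479, 536256648) ≈ 0.47511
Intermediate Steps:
Add(Mul(27493, Pow(-25128, -1)), Mul(Pow(k, 2), Pow(21341, -1))) = Add(Mul(27493, Pow(-25128, -1)), Mul(Pow(-183, 2), Pow(21341, -1))) = Add(Mul(27493, Rational(-1, 25128)), Mul(33489, Rational(1, 21341))) = Add(Rational(-27493, 25128), Rational(33489, 21341)) = Rational(254783479, 536256648)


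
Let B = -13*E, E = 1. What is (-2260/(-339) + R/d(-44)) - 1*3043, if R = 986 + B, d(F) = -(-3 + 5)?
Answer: -21137/6 ≈ -3522.8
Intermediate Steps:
d(F) = -2 (d(F) = -1*2 = -2)
B = -13 (B = -13*1 = -13)
R = 973 (R = 986 - 13 = 973)
(-2260/(-339) + R/d(-44)) - 1*3043 = (-2260/(-339) + 973/(-2)) - 1*3043 = (-2260*(-1/339) + 973*(-½)) - 3043 = (20/3 - 973/2) - 3043 = -2879/6 - 3043 = -21137/6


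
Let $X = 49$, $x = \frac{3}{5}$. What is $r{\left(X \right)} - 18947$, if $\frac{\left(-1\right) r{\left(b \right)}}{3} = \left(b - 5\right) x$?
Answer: $- \frac{95131}{5} \approx -19026.0$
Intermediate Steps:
$x = \frac{3}{5}$ ($x = 3 \cdot \frac{1}{5} = \frac{3}{5} \approx 0.6$)
$r{\left(b \right)} = 9 - \frac{9 b}{5}$ ($r{\left(b \right)} = - 3 \left(b - 5\right) \frac{3}{5} = - 3 \left(-5 + b\right) \frac{3}{5} = - 3 \left(-3 + \frac{3 b}{5}\right) = 9 - \frac{9 b}{5}$)
$r{\left(X \right)} - 18947 = \left(9 - \frac{441}{5}\right) - 18947 = - \frac{396}{5} - 18947 = - \frac{95131}{5}$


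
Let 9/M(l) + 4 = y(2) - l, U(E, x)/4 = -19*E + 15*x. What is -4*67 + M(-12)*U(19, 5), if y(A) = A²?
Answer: -1126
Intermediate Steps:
U(E, x) = -76*E + 60*x (U(E, x) = 4*(-19*E + 15*x) = -76*E + 60*x)
M(l) = -9/l (M(l) = 9/(-4 + (2² - l)) = 9/(-4 + (4 - l)) = 9/((-l)) = 9*(-1/l) = -9/l)
-4*67 + M(-12)*U(19, 5) = -4*67 + (-9/(-12))*(-76*19 + 60*5) = -268 + (-9*(-1/12))*(-1444 + 300) = -268 + (¾)*(-1144) = -268 - 858 = -1126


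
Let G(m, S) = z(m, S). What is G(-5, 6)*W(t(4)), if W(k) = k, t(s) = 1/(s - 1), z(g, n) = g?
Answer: -5/3 ≈ -1.6667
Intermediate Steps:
t(s) = 1/(-1 + s)
G(m, S) = m
G(-5, 6)*W(t(4)) = -5/(-1 + 4) = -5/3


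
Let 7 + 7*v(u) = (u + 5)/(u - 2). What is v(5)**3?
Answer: -1331/9261 ≈ -0.14372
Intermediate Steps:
v(u) = -1 + (5 + u)/(7*(-2 + u)) (v(u) = -1 + ((u + 5)/(u - 2))/7 = -1 + ((5 + u)/(-2 + u))/7 = -1 + (5 + u)/(7*(-2 + u)))
v(5)**3 = ((19 - 6*5)/(7*(-2 + 5)))**3 = ((1/7)*(19 - 30)/3)**3 = ((1/7)*(1/3)*(-11))**3 = (-11/21)**3 = -1331/9261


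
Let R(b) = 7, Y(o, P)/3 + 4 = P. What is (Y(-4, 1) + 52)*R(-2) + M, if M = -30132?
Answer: -29831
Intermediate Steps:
Y(o, P) = -12 + 3*P
(Y(-4, 1) + 52)*R(-2) + M = ((-12 + 3*1) + 52)*7 - 30132 = ((-12 + 3) + 52)*7 - 30132 = (-9 + 52)*7 - 30132 = 43*7 - 30132 = 301 - 30132 = -29831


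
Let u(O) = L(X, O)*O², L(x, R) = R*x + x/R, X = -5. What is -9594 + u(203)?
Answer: -41837744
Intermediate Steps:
u(O) = O²*(-5*O - 5/O) (u(O) = (O*(-5) - 5/O)*O² = (-5*O - 5/O)*O² = O²*(-5*O - 5/O))
-9594 + u(203) = -9594 + 5*203*(-1 - 1*203²) = -9594 + 5*203*(-1 - 1*41209) = -9594 + 5*203*(-1 - 41209) = -9594 + 5*203*(-41210) = -9594 - 41828150 = -41837744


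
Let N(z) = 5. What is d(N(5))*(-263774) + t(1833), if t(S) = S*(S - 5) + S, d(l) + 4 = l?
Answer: 3088783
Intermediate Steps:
d(l) = -4 + l
t(S) = S + S*(-5 + S) (t(S) = S*(-5 + S) + S = S + S*(-5 + S))
d(N(5))*(-263774) + t(1833) = (-4 + 5)*(-263774) + 1833*(-4 + 1833) = 1*(-263774) + 1833*1829 = -263774 + 3352557 = 3088783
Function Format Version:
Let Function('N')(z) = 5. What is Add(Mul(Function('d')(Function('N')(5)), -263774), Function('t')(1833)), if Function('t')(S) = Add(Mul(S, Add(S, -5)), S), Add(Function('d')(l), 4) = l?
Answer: 3088783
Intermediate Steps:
Function('d')(l) = Add(-4, l)
Function('t')(S) = Add(S, Mul(S, Add(-5, S))) (Function('t')(S) = Add(Mul(S, Add(-5, S)), S) = Add(S, Mul(S, Add(-5, S))))
Add(Mul(Function('d')(Function('N')(5)), -263774), Function('t')(1833)) = Add(Mul(Add(-4, 5), -263774), Mul(1833, Add(-4, 1833))) = Add(Mul(1, -263774), Mul(1833, 1829)) = Add(-263774, 3352557) = 3088783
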